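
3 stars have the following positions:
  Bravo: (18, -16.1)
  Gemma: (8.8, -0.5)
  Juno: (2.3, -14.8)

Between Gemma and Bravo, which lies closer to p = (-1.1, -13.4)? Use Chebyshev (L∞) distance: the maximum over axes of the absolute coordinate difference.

d(p, Gemma) = max(9.9, 12.9) = 12.9
d(p, Bravo) = max(19.1, 2.7) = 19.1
12.9 < 19.1, so Gemma is closer.

Gemma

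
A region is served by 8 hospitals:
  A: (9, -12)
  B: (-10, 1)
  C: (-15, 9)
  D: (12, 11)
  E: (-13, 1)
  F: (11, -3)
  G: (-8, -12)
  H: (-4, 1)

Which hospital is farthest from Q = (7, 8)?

G

Compare squared distances (the ordering matches that of the actual distances):
|QA|² = (7−9)² + (8−(-12))² = 4 + 400 = 404
|QB|² = (7−(-10))² + (8−1)² = 289 + 49 = 338
|QC|² = (7−(-15))² + (8−9)² = 484 + 1 = 485
|QD|² = (7−12)² + (8−11)² = 25 + 9 = 34
|QE|² = (7−(-13))² + (8−1)² = 400 + 49 = 449
|QF|² = (7−11)² + (8−(-3))² = 16 + 121 = 137
|QG|² = (7−(-8))² + (8−(-12))² = 225 + 400 = 625
|QH|² = (7−(-4))² + (8−1)² = 121 + 49 = 170
The largest is to G.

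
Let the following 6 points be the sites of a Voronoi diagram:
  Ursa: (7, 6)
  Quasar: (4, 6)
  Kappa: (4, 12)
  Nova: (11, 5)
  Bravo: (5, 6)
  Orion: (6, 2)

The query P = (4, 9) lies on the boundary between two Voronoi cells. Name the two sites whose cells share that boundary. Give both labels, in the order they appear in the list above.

Quasar and Kappa

Squared distances from P to each site:
d²(P, Ursa) = (4−7)² + (9−6)² = 9 + 9 = 18
d²(P, Quasar) = (4−4)² + (9−6)² = 0 + 9 = 9
d²(P, Kappa) = (4−4)² + (9−12)² = 0 + 9 = 9
d²(P, Nova) = (4−11)² + (9−5)² = 49 + 16 = 65
d²(P, Bravo) = (4−5)² + (9−6)² = 1 + 9 = 10
d²(P, Orion) = (4−6)² + (9−2)² = 4 + 49 = 53
P is equidistant from Quasar and Kappa (both at squared distance 9), and every other site is strictly farther — so P lies on the Quasar–Kappa Voronoi edge.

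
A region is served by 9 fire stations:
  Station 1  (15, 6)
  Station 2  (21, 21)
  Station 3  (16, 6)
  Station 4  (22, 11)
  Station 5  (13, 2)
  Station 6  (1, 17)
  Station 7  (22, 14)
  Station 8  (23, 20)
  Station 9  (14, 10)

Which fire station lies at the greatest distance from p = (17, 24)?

Since √ is increasing, it suffices to compare squared distances:
d²(p, Station 1) = (17−15)² + (24−6)² = 4 + 324 = 328
d²(p, Station 2) = (17−21)² + (24−21)² = 16 + 9 = 25
d²(p, Station 3) = (17−16)² + (24−6)² = 1 + 324 = 325
d²(p, Station 4) = (17−22)² + (24−11)² = 25 + 169 = 194
d²(p, Station 5) = (17−13)² + (24−2)² = 16 + 484 = 500
d²(p, Station 6) = (17−1)² + (24−17)² = 256 + 49 = 305
d²(p, Station 7) = (17−22)² + (24−14)² = 25 + 100 = 125
d²(p, Station 8) = (17−23)² + (24−20)² = 36 + 16 = 52
d²(p, Station 9) = (17−14)² + (24−10)² = 9 + 196 = 205
The largest is to Station 5.

Station 5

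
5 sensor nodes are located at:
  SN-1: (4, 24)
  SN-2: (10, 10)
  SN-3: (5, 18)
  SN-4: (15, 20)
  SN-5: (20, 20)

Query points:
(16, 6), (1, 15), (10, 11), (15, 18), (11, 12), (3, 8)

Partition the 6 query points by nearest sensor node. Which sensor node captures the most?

(16, 6) — d² to each: SN-1:468, SN-2:52, SN-3:265, SN-4:197, SN-5:212 → nearest is SN-2
(1, 15) — d² to each: SN-1:90, SN-2:106, SN-3:25, SN-4:221, SN-5:386 → nearest is SN-3
(10, 11) — d² to each: SN-1:205, SN-2:1, SN-3:74, SN-4:106, SN-5:181 → nearest is SN-2
(15, 18) — d² to each: SN-1:157, SN-2:89, SN-3:100, SN-4:4, SN-5:29 → nearest is SN-4
(11, 12) — d² to each: SN-1:193, SN-2:5, SN-3:72, SN-4:80, SN-5:145 → nearest is SN-2
(3, 8) — d² to each: SN-1:257, SN-2:53, SN-3:104, SN-4:288, SN-5:433 → nearest is SN-2
Tally — SN-2:4, SN-3:1, SN-4:1. SN-2 captures the most (4).

SN-2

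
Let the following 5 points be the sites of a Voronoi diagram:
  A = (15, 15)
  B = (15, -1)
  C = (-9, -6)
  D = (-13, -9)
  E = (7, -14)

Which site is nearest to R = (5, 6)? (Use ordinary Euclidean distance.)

B

Since √ is increasing, it suffices to compare squared distances:
|RA|² = (5−15)² + (6−15)² = 100 + 81 = 181
|RB|² = (5−15)² + (6−(-1))² = 100 + 49 = 149
|RC|² = (5−(-9))² + (6−(-6))² = 196 + 144 = 340
|RD|² = (5−(-13))² + (6−(-9))² = 324 + 225 = 549
|RE|² = (5−7)² + (6−(-14))² = 4 + 400 = 404
B is nearest.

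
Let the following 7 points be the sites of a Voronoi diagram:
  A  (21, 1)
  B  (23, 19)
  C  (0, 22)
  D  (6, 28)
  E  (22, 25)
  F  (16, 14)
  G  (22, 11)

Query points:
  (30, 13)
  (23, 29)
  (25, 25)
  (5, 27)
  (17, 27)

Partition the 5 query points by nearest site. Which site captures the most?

(30, 13) — d² to each: A:225, B:85, C:981, D:801, E:208, F:197, G:68 → nearest is G
(23, 29) — d² to each: A:788, B:100, C:578, D:290, E:17, F:274, G:325 → nearest is E
(25, 25) — d² to each: A:592, B:40, C:634, D:370, E:9, F:202, G:205 → nearest is E
(5, 27) — d² to each: A:932, B:388, C:50, D:2, E:293, F:290, G:545 → nearest is D
(17, 27) — d² to each: A:692, B:100, C:314, D:122, E:29, F:170, G:281 → nearest is E
Tally — D:1, E:3, G:1. E captures the most (3).

E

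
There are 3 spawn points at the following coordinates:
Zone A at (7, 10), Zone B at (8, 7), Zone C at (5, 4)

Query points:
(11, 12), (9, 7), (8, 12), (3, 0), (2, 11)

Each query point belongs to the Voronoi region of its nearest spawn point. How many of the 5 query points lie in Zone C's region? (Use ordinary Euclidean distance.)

(11, 12) — d² to each: Zone A:20, Zone B:34, Zone C:100 → nearest is Zone A
(9, 7) — d² to each: Zone A:13, Zone B:1, Zone C:25 → nearest is Zone B
(8, 12) — d² to each: Zone A:5, Zone B:25, Zone C:73 → nearest is Zone A
(3, 0) — d² to each: Zone A:116, Zone B:74, Zone C:20 → nearest is Zone C
(2, 11) — d² to each: Zone A:26, Zone B:52, Zone C:58 → nearest is Zone A
1 of the 5 points has Zone C as nearest.

1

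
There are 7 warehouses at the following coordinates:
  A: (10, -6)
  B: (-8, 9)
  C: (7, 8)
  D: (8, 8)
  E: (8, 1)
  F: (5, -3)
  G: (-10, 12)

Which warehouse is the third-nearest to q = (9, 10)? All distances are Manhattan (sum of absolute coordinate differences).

d(q,A) = |9−10| + |10−(-6)| = 1 + 16 = 17
d(q,B) = |9−(-8)| + |10−9| = 17 + 1 = 18
d(q,C) = |9−7| + |10−8| = 2 + 2 = 4
d(q,D) = |9−8| + |10−8| = 1 + 2 = 3
d(q,E) = |9−8| + |10−1| = 1 + 9 = 10
d(q,F) = |9−5| + |10−(-3)| = 4 + 13 = 17
d(q,G) = |9−(-10)| + |10−12| = 19 + 2 = 21
Sorted ascending: D, C, E, A, … — the third-nearest is E.

E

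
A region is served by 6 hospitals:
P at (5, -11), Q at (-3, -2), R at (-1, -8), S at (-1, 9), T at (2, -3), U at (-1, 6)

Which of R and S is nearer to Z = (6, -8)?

R

Compare squared distances:
|ZR|² = (6−(-1))² + (-8−(-8))² = 49 + 0 = 49
|ZS|² = (6−(-1))² + (-8−9)² = 49 + 289 = 338
49 < 338, so R is closer.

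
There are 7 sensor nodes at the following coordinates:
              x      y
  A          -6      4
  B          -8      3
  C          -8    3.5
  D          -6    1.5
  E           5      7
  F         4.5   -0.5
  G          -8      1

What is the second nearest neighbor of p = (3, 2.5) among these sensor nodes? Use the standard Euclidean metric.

Compare squared distances (the ordering matches that of the actual distances):
|pA|² = (3−(-6))² + (2.5−4)² = 81 + 2.25 = 83.25
|pB|² = (3−(-8))² + (2.5−3)² = 121 + 0.25 = 121.25
|pC|² = (3−(-8))² + (2.5−3.5)² = 121 + 1 = 122
|pD|² = (3−(-6))² + (2.5−1.5)² = 81 + 1 = 82
|pE|² = (3−5)² + (2.5−7)² = 4 + 20.25 = 24.25
|pF|² = (3−4.5)² + (2.5−(-0.5))² = 2.25 + 9 = 11.25
|pG|² = (3−(-8))² + (2.5−1)² = 121 + 2.25 = 123.25
Sorted ascending: F, E, D, … — the second-nearest is E.

E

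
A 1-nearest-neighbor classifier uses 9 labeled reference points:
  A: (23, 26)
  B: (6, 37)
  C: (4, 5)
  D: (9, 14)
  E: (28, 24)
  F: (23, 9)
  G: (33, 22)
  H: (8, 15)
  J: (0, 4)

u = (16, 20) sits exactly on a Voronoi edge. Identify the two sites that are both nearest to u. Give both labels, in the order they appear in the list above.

A and D

Squared distances from u to each site:
|uA|² = (16−23)² + (20−26)² = 49 + 36 = 85
|uB|² = (16−6)² + (20−37)² = 100 + 289 = 389
|uC|² = (16−4)² + (20−5)² = 144 + 225 = 369
|uD|² = (16−9)² + (20−14)² = 49 + 36 = 85
|uE|² = (16−28)² + (20−24)² = 144 + 16 = 160
|uF|² = (16−23)² + (20−9)² = 49 + 121 = 170
|uG|² = (16−33)² + (20−22)² = 289 + 4 = 293
|uH|² = (16−8)² + (20−15)² = 64 + 25 = 89
|uJ|² = (16−0)² + (20−4)² = 256 + 256 = 512
u is equidistant from A and D (both at squared distance 85), and every other site is strictly farther — so u lies on the A–D Voronoi edge.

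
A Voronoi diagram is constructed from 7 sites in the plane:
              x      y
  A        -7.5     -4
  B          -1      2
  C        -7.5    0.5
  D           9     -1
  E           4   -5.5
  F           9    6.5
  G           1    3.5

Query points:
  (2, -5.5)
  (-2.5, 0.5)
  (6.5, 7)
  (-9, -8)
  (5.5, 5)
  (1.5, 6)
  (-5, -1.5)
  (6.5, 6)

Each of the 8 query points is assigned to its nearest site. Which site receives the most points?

(2, -5.5) — d² to each: A:92.5, B:65.25, C:126.25, D:69.25, E:4, F:193, G:82 → nearest is E
(-2.5, 0.5) — d² to each: A:45.25, B:4.5, C:25, D:134.5, E:78.25, F:168.25, G:21.25 → nearest is B
(6.5, 7) — d² to each: A:317, B:81.25, C:238.25, D:70.25, E:162.5, F:6.5, G:42.5 → nearest is F
(-9, -8) — d² to each: A:18.25, B:164, C:74.5, D:373, E:175.25, F:534.25, G:232.25 → nearest is A
(5.5, 5) — d² to each: A:250, B:51.25, C:189.25, D:48.25, E:112.5, F:14.5, G:22.5 → nearest is F
(1.5, 6) — d² to each: A:181, B:22.25, C:111.25, D:105.25, E:138.5, F:56.5, G:6.5 → nearest is G
(-5, -1.5) — d² to each: A:12.5, B:28.25, C:10.25, D:196.25, E:97, F:260, G:61 → nearest is C
(6.5, 6) — d² to each: A:296, B:72.25, C:226.25, D:55.25, E:138.5, F:6.5, G:36.5 → nearest is F
Tally — A:1, B:1, C:1, E:1, F:3, G:1. F captures the most (3).

F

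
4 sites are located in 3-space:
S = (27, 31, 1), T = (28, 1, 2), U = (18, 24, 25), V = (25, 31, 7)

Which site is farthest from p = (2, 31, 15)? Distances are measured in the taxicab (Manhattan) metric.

d(p,S) = |2−27| + |31−31| + |15−1| = 25 + 0 + 14 = 39
d(p,T) = |2−28| + |31−1| + |15−2| = 26 + 30 + 13 = 69
d(p,U) = |2−18| + |31−24| + |15−25| = 16 + 7 + 10 = 33
d(p,V) = |2−25| + |31−31| + |15−7| = 23 + 0 + 8 = 31
The largest is to T.

T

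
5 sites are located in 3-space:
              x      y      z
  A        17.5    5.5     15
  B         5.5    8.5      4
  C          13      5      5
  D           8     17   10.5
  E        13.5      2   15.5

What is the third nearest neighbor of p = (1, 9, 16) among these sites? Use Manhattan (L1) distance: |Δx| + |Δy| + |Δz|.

D

d(p,A) = |1−17.5| + |9−5.5| + |16−15| = 16.5 + 3.5 + 1 = 21
d(p,B) = |1−5.5| + |9−8.5| + |16−4| = 4.5 + 0.5 + 12 = 17
d(p,C) = |1−13| + |9−5| + |16−5| = 12 + 4 + 11 = 27
d(p,D) = |1−8| + |9−17| + |16−10.5| = 7 + 8 + 5.5 = 20.5
d(p,E) = |1−13.5| + |9−2| + |16−15.5| = 12.5 + 7 + 0.5 = 20
Sorted ascending: B, E, D, A, … — the third-nearest is D.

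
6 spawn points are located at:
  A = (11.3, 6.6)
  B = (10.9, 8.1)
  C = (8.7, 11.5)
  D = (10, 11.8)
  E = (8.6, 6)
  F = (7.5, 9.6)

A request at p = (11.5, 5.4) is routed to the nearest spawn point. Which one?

A

Squared Euclidean distances:
|pA|² = (11.5−11.3)² + (5.4−6.6)² = 0.04 + 1.44 = 1.48
|pB|² = (11.5−10.9)² + (5.4−8.1)² = 0.36 + 7.29 = 7.65
|pC|² = (11.5−8.7)² + (5.4−11.5)² = 7.84 + 37.21 = 45.05
|pD|² = (11.5−10)² + (5.4−11.8)² = 2.25 + 40.96 = 43.21
|pE|² = (11.5−8.6)² + (5.4−6)² = 8.41 + 0.36 = 8.77
|pF|² = (11.5−7.5)² + (5.4−9.6)² = 16 + 17.64 = 33.64
The smallest is to A, so p lies in the Voronoi region of A.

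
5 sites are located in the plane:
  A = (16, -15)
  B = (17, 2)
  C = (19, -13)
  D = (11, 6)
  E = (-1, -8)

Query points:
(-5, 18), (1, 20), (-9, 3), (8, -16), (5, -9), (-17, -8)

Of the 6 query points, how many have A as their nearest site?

(-5, 18) — d² to each: A:1530, B:740, C:1537, D:400, E:692 → nearest is D
(1, 20) — d² to each: A:1450, B:580, C:1413, D:296, E:788 → nearest is D
(-9, 3) — d² to each: A:949, B:677, C:1040, D:409, E:185 → nearest is E
(8, -16) — d² to each: A:65, B:405, C:130, D:493, E:145 → nearest is A
(5, -9) — d² to each: A:157, B:265, C:212, D:261, E:37 → nearest is E
(-17, -8) — d² to each: A:1138, B:1256, C:1321, D:980, E:256 → nearest is E
1 of the 6 points has A as nearest.

1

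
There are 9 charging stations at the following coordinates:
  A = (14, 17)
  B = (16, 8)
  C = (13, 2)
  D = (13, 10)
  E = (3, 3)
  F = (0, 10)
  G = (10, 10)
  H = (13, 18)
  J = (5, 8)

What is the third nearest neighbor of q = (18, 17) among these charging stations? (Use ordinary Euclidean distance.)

Squared Euclidean distances:
|qA|² = (18−14)² + (17−17)² = 16 + 0 = 16
|qB|² = (18−16)² + (17−8)² = 4 + 81 = 85
|qC|² = (18−13)² + (17−2)² = 25 + 225 = 250
|qD|² = (18−13)² + (17−10)² = 25 + 49 = 74
|qE|² = (18−3)² + (17−3)² = 225 + 196 = 421
|qF|² = (18−0)² + (17−10)² = 324 + 49 = 373
|qG|² = (18−10)² + (17−10)² = 64 + 49 = 113
|qH|² = (18−13)² + (17−18)² = 25 + 1 = 26
|qJ|² = (18−5)² + (17−8)² = 169 + 81 = 250
Sorted ascending: A, H, D, B, … — the third-nearest is D.

D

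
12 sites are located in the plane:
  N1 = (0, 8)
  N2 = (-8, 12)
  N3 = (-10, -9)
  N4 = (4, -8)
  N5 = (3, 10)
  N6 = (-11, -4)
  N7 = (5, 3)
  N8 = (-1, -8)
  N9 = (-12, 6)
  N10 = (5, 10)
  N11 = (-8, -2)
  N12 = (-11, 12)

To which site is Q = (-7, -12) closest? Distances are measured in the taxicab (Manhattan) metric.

N3

d(Q,N1) = |-7−0| + |-12−8| = 7 + 20 = 27
d(Q,N2) = |-7−(-8)| + |-12−12| = 1 + 24 = 25
d(Q,N3) = |-7−(-10)| + |-12−(-9)| = 3 + 3 = 6
d(Q,N4) = |-7−4| + |-12−(-8)| = 11 + 4 = 15
d(Q,N5) = |-7−3| + |-12−10| = 10 + 22 = 32
d(Q,N6) = |-7−(-11)| + |-12−(-4)| = 4 + 8 = 12
d(Q,N7) = |-7−5| + |-12−3| = 12 + 15 = 27
d(Q,N8) = |-7−(-1)| + |-12−(-8)| = 6 + 4 = 10
d(Q,N9) = |-7−(-12)| + |-12−6| = 5 + 18 = 23
d(Q, N10) = |-7−5| + |-12−10| = 12 + 22 = 34
d(Q, N11) = |-7−(-8)| + |-12−(-2)| = 1 + 10 = 11
d(Q, N12) = |-7−(-11)| + |-12−12| = 4 + 24 = 28
Minimum is at N3.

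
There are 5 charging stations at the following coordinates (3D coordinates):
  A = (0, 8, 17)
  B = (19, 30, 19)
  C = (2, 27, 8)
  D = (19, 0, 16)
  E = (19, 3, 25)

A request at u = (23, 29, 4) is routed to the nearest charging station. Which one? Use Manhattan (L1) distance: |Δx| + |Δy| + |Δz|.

d(u,A) = 23 + 21 + 13 = 57
d(u,B) = 4 + 1 + 15 = 20
d(u,C) = 21 + 2 + 4 = 27
d(u,D) = 4 + 29 + 12 = 45
d(u,E) = 4 + 26 + 21 = 51
The smallest is to B, so u lies in the Voronoi region of B.

B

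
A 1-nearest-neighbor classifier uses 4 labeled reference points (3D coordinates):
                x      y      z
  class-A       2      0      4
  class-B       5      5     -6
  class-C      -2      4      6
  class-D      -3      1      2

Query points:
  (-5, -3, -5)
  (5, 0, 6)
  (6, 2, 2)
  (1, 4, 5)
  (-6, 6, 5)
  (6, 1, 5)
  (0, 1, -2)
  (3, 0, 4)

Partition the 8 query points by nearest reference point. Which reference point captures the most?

(-5, -3, -5) — d² to each: class-A:139, class-B:165, class-C:179, class-D:69 → nearest is class-D
(5, 0, 6) — d² to each: class-A:13, class-B:169, class-C:65, class-D:81 → nearest is class-A
(6, 2, 2) — d² to each: class-A:24, class-B:74, class-C:84, class-D:82 → nearest is class-A
(1, 4, 5) — d² to each: class-A:18, class-B:138, class-C:10, class-D:34 → nearest is class-C
(-6, 6, 5) — d² to each: class-A:101, class-B:243, class-C:21, class-D:43 → nearest is class-C
(6, 1, 5) — d² to each: class-A:18, class-B:138, class-C:74, class-D:90 → nearest is class-A
(0, 1, -2) — d² to each: class-A:41, class-B:57, class-C:77, class-D:25 → nearest is class-D
(3, 0, 4) — d² to each: class-A:1, class-B:129, class-C:45, class-D:41 → nearest is class-A
Tally — class-A:4, class-C:2, class-D:2. class-A captures the most (4).

class-A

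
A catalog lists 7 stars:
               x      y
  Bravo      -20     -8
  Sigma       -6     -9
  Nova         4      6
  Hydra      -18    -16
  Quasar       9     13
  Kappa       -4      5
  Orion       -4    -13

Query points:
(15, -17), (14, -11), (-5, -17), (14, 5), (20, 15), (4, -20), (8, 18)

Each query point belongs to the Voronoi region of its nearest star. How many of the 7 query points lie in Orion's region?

(15, -17) — d² to each: Bravo:1306, Sigma:505, Nova:650, Hydra:1090, Quasar:936, Kappa:845, Orion:377 → nearest is Orion
(14, -11) — d² to each: Bravo:1165, Sigma:404, Nova:389, Hydra:1049, Quasar:601, Kappa:580, Orion:328 → nearest is Orion
(-5, -17) — d² to each: Bravo:306, Sigma:65, Nova:610, Hydra:170, Quasar:1096, Kappa:485, Orion:17 → nearest is Orion
(14, 5) — d² to each: Bravo:1325, Sigma:596, Nova:101, Hydra:1465, Quasar:89, Kappa:324, Orion:648 → nearest is Quasar
(20, 15) — d² to each: Bravo:2129, Sigma:1252, Nova:337, Hydra:2405, Quasar:125, Kappa:676, Orion:1360 → nearest is Quasar
(4, -20) — d² to each: Bravo:720, Sigma:221, Nova:676, Hydra:500, Quasar:1114, Kappa:689, Orion:113 → nearest is Orion
(8, 18) — d² to each: Bravo:1460, Sigma:925, Nova:160, Hydra:1832, Quasar:26, Kappa:313, Orion:1105 → nearest is Quasar
4 of the 7 points have Orion as nearest.

4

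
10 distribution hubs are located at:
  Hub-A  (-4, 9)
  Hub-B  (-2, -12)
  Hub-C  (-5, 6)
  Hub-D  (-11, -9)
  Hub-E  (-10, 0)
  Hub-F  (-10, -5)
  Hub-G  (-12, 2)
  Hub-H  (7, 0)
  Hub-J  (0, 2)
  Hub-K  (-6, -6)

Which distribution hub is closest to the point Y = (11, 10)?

Hub-H

Squared Euclidean distances:
d²(Y, Hub-A) = 225 + 1 = 226
d²(Y, Hub-B) = 169 + 484 = 653
d²(Y, Hub-C) = 256 + 16 = 272
d²(Y, Hub-D) = 484 + 361 = 845
d²(Y, Hub-E) = 441 + 100 = 541
d²(Y, Hub-F) = 441 + 225 = 666
d²(Y, Hub-G) = 529 + 64 = 593
d²(Y, Hub-H) = 16 + 100 = 116
d²(Y, Hub-J) = 121 + 64 = 185
d²(Y, Hub-K) = 289 + 256 = 545
Hub-H is nearest.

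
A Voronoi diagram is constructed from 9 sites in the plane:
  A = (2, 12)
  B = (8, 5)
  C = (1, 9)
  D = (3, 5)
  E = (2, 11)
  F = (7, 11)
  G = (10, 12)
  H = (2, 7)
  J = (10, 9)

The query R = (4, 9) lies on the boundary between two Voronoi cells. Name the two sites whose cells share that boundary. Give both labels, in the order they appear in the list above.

E and H

Squared distances from R to each site:
|RA|² = (4−2)² + (9−12)² = 4 + 9 = 13
|RB|² = (4−8)² + (9−5)² = 16 + 16 = 32
|RC|² = (4−1)² + (9−9)² = 9 + 0 = 9
|RD|² = (4−3)² + (9−5)² = 1 + 16 = 17
|RE|² = (4−2)² + (9−11)² = 4 + 4 = 8
|RF|² = (4−7)² + (9−11)² = 9 + 4 = 13
|RG|² = (4−10)² + (9−12)² = 36 + 9 = 45
|RH|² = (4−2)² + (9−7)² = 4 + 4 = 8
|RJ|² = (4−10)² + (9−9)² = 36 + 0 = 36
R is equidistant from E and H (both at squared distance 8), and every other site is strictly farther — so R lies on the E–H Voronoi edge.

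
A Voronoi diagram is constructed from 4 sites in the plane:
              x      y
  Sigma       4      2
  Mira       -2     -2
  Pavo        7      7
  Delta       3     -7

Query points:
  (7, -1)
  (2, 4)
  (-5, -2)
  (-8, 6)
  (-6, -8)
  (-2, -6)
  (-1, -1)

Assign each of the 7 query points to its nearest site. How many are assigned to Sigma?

2

(7, -1) — d² to each: Sigma:18, Mira:82, Pavo:64, Delta:52 → nearest is Sigma
(2, 4) — d² to each: Sigma:8, Mira:52, Pavo:34, Delta:122 → nearest is Sigma
(-5, -2) — d² to each: Sigma:97, Mira:9, Pavo:225, Delta:89 → nearest is Mira
(-8, 6) — d² to each: Sigma:160, Mira:100, Pavo:226, Delta:290 → nearest is Mira
(-6, -8) — d² to each: Sigma:200, Mira:52, Pavo:394, Delta:82 → nearest is Mira
(-2, -6) — d² to each: Sigma:100, Mira:16, Pavo:250, Delta:26 → nearest is Mira
(-1, -1) — d² to each: Sigma:34, Mira:2, Pavo:128, Delta:52 → nearest is Mira
2 of the 7 points have Sigma as nearest.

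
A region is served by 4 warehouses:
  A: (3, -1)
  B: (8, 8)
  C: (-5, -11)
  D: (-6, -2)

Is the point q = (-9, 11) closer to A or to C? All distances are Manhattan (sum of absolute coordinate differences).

d(q,A) = |-9−3| + |11−(-1)| = 12 + 12 = 24
d(q,C) = |-9−(-5)| + |11−(-11)| = 4 + 22 = 26
24 < 26, so A is closer.

A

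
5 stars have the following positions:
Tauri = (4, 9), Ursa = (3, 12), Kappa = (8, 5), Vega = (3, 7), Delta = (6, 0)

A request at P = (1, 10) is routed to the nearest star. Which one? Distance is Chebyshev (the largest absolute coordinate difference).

d(P, Tauri) = max(3, 1) = 3
d(P, Ursa) = max(2, 2) = 2
d(P, Kappa) = max(7, 5) = 7
d(P, Vega) = max(2, 3) = 3
d(P, Delta) = max(5, 10) = 10
Ursa is nearest.

Ursa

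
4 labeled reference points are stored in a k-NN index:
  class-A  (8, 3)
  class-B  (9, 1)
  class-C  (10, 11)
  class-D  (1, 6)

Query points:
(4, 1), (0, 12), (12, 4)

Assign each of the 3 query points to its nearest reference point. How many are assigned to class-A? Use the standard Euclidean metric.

(4, 1) — d² to each: class-A:20, class-B:25, class-C:136, class-D:34 → nearest is class-A
(0, 12) — d² to each: class-A:145, class-B:202, class-C:101, class-D:37 → nearest is class-D
(12, 4) — d² to each: class-A:17, class-B:18, class-C:53, class-D:125 → nearest is class-A
2 of the 3 points have class-A as nearest.

2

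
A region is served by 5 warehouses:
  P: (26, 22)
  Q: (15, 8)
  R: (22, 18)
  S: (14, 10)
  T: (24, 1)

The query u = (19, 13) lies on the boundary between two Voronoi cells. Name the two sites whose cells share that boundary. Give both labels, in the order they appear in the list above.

Squared distances from u to each site:
|uP|² = (19−26)² + (13−22)² = 49 + 81 = 130
|uQ|² = (19−15)² + (13−8)² = 16 + 25 = 41
|uR|² = (19−22)² + (13−18)² = 9 + 25 = 34
|uS|² = (19−14)² + (13−10)² = 25 + 9 = 34
|uT|² = (19−24)² + (13−1)² = 25 + 144 = 169
u is equidistant from R and S (both at squared distance 34), and every other site is strictly farther — so u lies on the R–S Voronoi edge.

R and S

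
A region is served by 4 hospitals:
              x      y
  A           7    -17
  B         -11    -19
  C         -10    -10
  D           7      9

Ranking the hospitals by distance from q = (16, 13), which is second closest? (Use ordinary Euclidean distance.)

Squared Euclidean distances:
|qA|² = (16−7)² + (13−(-17))² = 81 + 900 = 981
|qB|² = (16−(-11))² + (13−(-19))² = 729 + 1024 = 1753
|qC|² = (16−(-10))² + (13−(-10))² = 676 + 529 = 1205
|qD|² = (16−7)² + (13−9)² = 81 + 16 = 97
Sorted ascending: D, A, C, … — the second-nearest is A.

A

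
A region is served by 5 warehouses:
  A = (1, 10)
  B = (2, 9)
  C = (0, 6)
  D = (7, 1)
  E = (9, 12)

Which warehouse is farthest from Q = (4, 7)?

Since √ is increasing, it suffices to compare squared distances:
|QA|² = (4−1)² + (7−10)² = 9 + 9 = 18
|QB|² = (4−2)² + (7−9)² = 4 + 4 = 8
|QC|² = (4−0)² + (7−6)² = 16 + 1 = 17
|QD|² = (4−7)² + (7−1)² = 9 + 36 = 45
|QE|² = (4−9)² + (7−12)² = 25 + 25 = 50
The largest is to E.

E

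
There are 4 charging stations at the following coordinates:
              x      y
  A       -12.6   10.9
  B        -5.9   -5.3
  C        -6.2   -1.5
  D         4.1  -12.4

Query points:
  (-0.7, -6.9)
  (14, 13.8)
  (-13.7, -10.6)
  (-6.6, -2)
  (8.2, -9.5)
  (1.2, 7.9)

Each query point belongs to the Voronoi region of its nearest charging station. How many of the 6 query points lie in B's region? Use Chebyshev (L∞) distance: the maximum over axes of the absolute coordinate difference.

3

(-0.7, -6.9) — d to each: A:17.8, B:5.2, C:5.5, D:5.5 → nearest is B
(14, 13.8) — d to each: A:26.6, B:19.9, C:20.2, D:26.2 → nearest is B
(-13.7, -10.6) — d to each: A:21.5, B:7.8, C:9.1, D:17.8 → nearest is B
(-6.6, -2) — d to each: A:12.9, B:3.3, C:0.5, D:10.7 → nearest is C
(8.2, -9.5) — d to each: A:20.8, B:14.1, C:14.4, D:4.1 → nearest is D
(1.2, 7.9) — d to each: A:13.8, B:13.2, C:9.4, D:20.3 → nearest is C
3 of the 6 points have B as nearest.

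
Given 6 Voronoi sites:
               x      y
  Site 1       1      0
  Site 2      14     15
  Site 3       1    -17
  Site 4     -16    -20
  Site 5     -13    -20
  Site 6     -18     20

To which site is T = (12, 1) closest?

Squared Euclidean distances:
d²(T, Site 1) = (12−1)² + (1−0)² = 121 + 1 = 122
d²(T, Site 2) = (12−14)² + (1−15)² = 4 + 196 = 200
d²(T, Site 3) = (12−1)² + (1−(-17))² = 121 + 324 = 445
d²(T, Site 4) = (12−(-16))² + (1−(-20))² = 784 + 441 = 1225
d²(T, Site 5) = (12−(-13))² + (1−(-20))² = 625 + 441 = 1066
d²(T, Site 6) = (12−(-18))² + (1−20)² = 900 + 361 = 1261
Site 1 is nearest.

Site 1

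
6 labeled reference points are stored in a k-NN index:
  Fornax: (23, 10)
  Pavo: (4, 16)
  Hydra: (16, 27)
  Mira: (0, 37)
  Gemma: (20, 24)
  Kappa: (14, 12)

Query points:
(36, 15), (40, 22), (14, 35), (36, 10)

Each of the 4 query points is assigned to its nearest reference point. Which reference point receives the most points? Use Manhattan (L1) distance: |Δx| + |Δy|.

(36, 15) — d to each: Fornax:18, Pavo:33, Hydra:32, Mira:58, Gemma:25, Kappa:25 → nearest is Fornax
(40, 22) — d to each: Fornax:29, Pavo:42, Hydra:29, Mira:55, Gemma:22, Kappa:36 → nearest is Gemma
(14, 35) — d to each: Fornax:34, Pavo:29, Hydra:10, Mira:16, Gemma:17, Kappa:23 → nearest is Hydra
(36, 10) — d to each: Fornax:13, Pavo:38, Hydra:37, Mira:63, Gemma:30, Kappa:24 → nearest is Fornax
Tally — Fornax:2, Hydra:1, Gemma:1. Fornax captures the most (2).

Fornax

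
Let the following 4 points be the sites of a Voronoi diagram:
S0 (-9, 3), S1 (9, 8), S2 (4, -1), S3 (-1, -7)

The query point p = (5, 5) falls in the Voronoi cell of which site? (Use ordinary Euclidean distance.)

Squared Euclidean distances:
|pS0|² = 196 + 4 = 200
|pS1|² = 16 + 9 = 25
|pS2|² = 1 + 36 = 37
|pS3|² = 36 + 144 = 180
The smallest is to S1, so p lies in the Voronoi region of S1.

S1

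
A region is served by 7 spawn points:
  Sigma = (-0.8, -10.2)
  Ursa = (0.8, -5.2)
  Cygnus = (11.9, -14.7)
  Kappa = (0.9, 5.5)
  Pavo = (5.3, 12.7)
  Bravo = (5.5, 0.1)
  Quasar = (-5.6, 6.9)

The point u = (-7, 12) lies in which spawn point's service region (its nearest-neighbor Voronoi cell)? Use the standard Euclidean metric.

Since √ is increasing, it suffices to compare squared distances:
d²(u, Sigma) = (-7−(-0.8))² + (12−(-10.2))² = 38.44 + 492.84 = 531.28
d²(u, Ursa) = (-7−0.8)² + (12−(-5.2))² = 60.84 + 295.84 = 356.68
d²(u, Cygnus) = (-7−11.9)² + (12−(-14.7))² = 357.21 + 712.89 = 1070.1
d²(u, Kappa) = (-7−0.9)² + (12−5.5)² = 62.41 + 42.25 = 104.66
d²(u, Pavo) = (-7−5.3)² + (12−12.7)² = 151.29 + 0.49 = 151.78
d²(u, Bravo) = (-7−5.5)² + (12−0.1)² = 156.25 + 141.61 = 297.86
d²(u, Quasar) = (-7−(-5.6))² + (12−6.9)² = 1.96 + 26.01 = 27.97
Minimum is at Quasar.

Quasar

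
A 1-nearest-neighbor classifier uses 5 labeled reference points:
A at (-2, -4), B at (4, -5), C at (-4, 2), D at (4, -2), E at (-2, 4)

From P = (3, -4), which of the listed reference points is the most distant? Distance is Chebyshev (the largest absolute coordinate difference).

E

d(P,A) = max(5, 0) = 5
d(P,B) = max(1, 1) = 1
d(P,C) = max(7, 6) = 7
d(P,D) = max(1, 2) = 2
d(P,E) = max(5, 8) = 8
The largest is to E.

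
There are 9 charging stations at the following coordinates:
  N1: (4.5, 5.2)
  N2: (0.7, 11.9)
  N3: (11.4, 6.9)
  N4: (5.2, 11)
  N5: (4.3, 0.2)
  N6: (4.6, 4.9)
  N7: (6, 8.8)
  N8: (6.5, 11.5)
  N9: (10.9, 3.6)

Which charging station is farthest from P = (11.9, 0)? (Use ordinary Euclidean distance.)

Compare squared distances (the ordering matches that of the actual distances):
|PN1|² = 54.76 + 27.04 = 81.8
|PN2|² = 125.44 + 141.61 = 267.05
|PN3|² = 0.25 + 47.61 = 47.86
|PN4|² = 44.89 + 121 = 165.89
|PN5|² = 57.76 + 0.04 = 57.8
|PN6|² = 53.29 + 24.01 = 77.3
|PN7|² = 34.81 + 77.44 = 112.25
|PN8|² = 29.16 + 132.25 = 161.41
|PN9|² = 1 + 12.96 = 13.96
The largest is to N2.

N2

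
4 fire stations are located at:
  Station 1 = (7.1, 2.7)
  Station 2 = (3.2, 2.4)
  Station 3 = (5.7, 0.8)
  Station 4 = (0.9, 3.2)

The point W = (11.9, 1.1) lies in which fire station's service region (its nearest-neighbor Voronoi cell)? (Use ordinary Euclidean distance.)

Station 1

Compare squared distances (the ordering matches that of the actual distances):
d²(W, Station 1) = (11.9−7.1)² + (1.1−2.7)² = 23.04 + 2.56 = 25.6
d²(W, Station 2) = (11.9−3.2)² + (1.1−2.4)² = 75.69 + 1.69 = 77.38
d²(W, Station 3) = (11.9−5.7)² + (1.1−0.8)² = 38.44 + 0.09 = 38.53
d²(W, Station 4) = (11.9−0.9)² + (1.1−3.2)² = 121 + 4.41 = 125.41
Minimum is at Station 1.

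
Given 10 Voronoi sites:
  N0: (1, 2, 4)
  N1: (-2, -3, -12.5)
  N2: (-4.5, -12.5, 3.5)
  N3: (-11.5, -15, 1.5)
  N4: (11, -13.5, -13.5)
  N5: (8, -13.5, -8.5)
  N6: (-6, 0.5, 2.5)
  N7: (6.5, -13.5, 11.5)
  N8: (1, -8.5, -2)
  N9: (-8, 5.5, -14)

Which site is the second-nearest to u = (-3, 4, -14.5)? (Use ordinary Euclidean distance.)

N1

Squared Euclidean distances:
|uN0|² = 16 + 4 + 342.25 = 362.25
|uN1|² = 1 + 49 + 4 = 54
|uN2|² = 2.25 + 272.25 + 324 = 598.5
|uN3|² = 72.25 + 361 + 256 = 689.25
|uN4|² = 196 + 306.25 + 1 = 503.25
|uN5|² = 121 + 306.25 + 36 = 463.25
|uN6|² = 9 + 12.25 + 289 = 310.25
|uN7|² = 90.25 + 306.25 + 676 = 1072.5
|uN8|² = 16 + 156.25 + 156.25 = 328.5
|uN9|² = 25 + 2.25 + 0.25 = 27.5
Sorted ascending: N9, N1, N6, … — the second-nearest is N1.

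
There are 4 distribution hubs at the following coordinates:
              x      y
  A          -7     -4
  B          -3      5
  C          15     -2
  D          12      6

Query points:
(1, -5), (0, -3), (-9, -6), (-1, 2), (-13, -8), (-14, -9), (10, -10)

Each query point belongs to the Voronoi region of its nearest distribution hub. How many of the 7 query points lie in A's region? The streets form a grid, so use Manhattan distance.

(1, -5) — d to each: A:9, B:14, C:17, D:22 → nearest is A
(0, -3) — d to each: A:8, B:11, C:16, D:21 → nearest is A
(-9, -6) — d to each: A:4, B:17, C:28, D:33 → nearest is A
(-1, 2) — d to each: A:12, B:5, C:20, D:17 → nearest is B
(-13, -8) — d to each: A:10, B:23, C:34, D:39 → nearest is A
(-14, -9) — d to each: A:12, B:25, C:36, D:41 → nearest is A
(10, -10) — d to each: A:23, B:28, C:13, D:18 → nearest is C
5 of the 7 points have A as nearest.

5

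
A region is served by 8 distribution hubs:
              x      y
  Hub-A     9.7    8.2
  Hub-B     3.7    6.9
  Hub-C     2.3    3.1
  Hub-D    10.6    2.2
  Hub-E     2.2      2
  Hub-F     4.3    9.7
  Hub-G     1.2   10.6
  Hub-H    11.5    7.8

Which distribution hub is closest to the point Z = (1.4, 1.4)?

Hub-E

Since √ is increasing, it suffices to compare squared distances:
d²(Z, Hub-A) = 68.89 + 46.24 = 115.13
d²(Z, Hub-B) = 5.29 + 30.25 = 35.54
d²(Z, Hub-C) = 0.81 + 2.89 = 3.7
d²(Z, Hub-D) = 84.64 + 0.64 = 85.28
d²(Z, Hub-E) = 0.64 + 0.36 = 1
d²(Z, Hub-F) = 8.41 + 68.89 = 77.3
d²(Z, Hub-G) = 0.04 + 84.64 = 84.68
d²(Z, Hub-H) = 102.01 + 40.96 = 142.97
Minimum is at Hub-E.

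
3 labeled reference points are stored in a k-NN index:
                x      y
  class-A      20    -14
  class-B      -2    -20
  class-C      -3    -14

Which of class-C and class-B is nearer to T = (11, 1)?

class-C

Compare squared distances:
d²(T, class-C) = (11−(-3))² + (1−(-14))² = 196 + 225 = 421
d²(T, class-B) = (11−(-2))² + (1−(-20))² = 169 + 441 = 610
421 < 610, so class-C is closer.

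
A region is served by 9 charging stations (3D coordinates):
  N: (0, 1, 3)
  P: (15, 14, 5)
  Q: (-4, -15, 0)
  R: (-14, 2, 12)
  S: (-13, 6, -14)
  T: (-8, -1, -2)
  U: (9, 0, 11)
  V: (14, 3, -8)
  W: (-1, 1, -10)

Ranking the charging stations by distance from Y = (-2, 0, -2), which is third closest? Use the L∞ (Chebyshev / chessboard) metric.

W

d(Y,N) = max(2, 1, 5) = 5
d(Y,P) = max(17, 14, 7) = 17
d(Y,Q) = max(2, 15, 2) = 15
d(Y,R) = max(12, 2, 14) = 14
d(Y,S) = max(11, 6, 12) = 12
d(Y,T) = max(6, 1, 0) = 6
d(Y,U) = max(11, 0, 13) = 13
d(Y,V) = max(16, 3, 6) = 16
d(Y,W) = max(1, 1, 8) = 8
Sorted ascending: N, T, W, S, … — the third-nearest is W.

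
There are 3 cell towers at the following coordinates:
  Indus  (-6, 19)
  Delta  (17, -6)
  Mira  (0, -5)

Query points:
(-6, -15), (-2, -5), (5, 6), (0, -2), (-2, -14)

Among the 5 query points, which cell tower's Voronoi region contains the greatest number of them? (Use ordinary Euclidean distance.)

Mira

(-6, -15) — d² to each: Indus:1156, Delta:610, Mira:136 → nearest is Mira
(-2, -5) — d² to each: Indus:592, Delta:362, Mira:4 → nearest is Mira
(5, 6) — d² to each: Indus:290, Delta:288, Mira:146 → nearest is Mira
(0, -2) — d² to each: Indus:477, Delta:305, Mira:9 → nearest is Mira
(-2, -14) — d² to each: Indus:1105, Delta:425, Mira:85 → nearest is Mira
Tally — Mira:5. Mira captures the most (5).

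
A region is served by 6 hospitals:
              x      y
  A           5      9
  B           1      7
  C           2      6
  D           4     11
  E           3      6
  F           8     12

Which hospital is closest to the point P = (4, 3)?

E

Since √ is increasing, it suffices to compare squared distances:
|PA|² = (4−5)² + (3−9)² = 1 + 36 = 37
|PB|² = (4−1)² + (3−7)² = 9 + 16 = 25
|PC|² = (4−2)² + (3−6)² = 4 + 9 = 13
|PD|² = (4−4)² + (3−11)² = 0 + 64 = 64
|PE|² = (4−3)² + (3−6)² = 1 + 9 = 10
|PF|² = (4−8)² + (3−12)² = 16 + 81 = 97
E is nearest.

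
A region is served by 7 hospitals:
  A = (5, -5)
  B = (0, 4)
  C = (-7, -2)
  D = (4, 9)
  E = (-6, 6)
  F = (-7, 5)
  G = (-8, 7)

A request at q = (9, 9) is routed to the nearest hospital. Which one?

D

Compare squared distances (the ordering matches that of the actual distances):
|qA|² = (9−5)² + (9−(-5))² = 16 + 196 = 212
|qB|² = (9−0)² + (9−4)² = 81 + 25 = 106
|qC|² = (9−(-7))² + (9−(-2))² = 256 + 121 = 377
|qD|² = (9−4)² + (9−9)² = 25 + 0 = 25
|qE|² = (9−(-6))² + (9−6)² = 225 + 9 = 234
|qF|² = (9−(-7))² + (9−5)² = 256 + 16 = 272
|qG|² = (9−(-8))² + (9−7)² = 289 + 4 = 293
D is nearest.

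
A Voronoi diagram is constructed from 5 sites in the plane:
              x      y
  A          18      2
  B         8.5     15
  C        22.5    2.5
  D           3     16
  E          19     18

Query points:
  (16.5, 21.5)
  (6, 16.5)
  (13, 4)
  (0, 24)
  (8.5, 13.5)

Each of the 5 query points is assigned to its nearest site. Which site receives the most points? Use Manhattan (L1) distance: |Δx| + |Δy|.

D

(16.5, 21.5) — d to each: A:21, B:14.5, C:25, D:19, E:6 → nearest is E
(6, 16.5) — d to each: A:26.5, B:4, C:30.5, D:3.5, E:14.5 → nearest is D
(13, 4) — d to each: A:7, B:15.5, C:11, D:22, E:20 → nearest is A
(0, 24) — d to each: A:40, B:17.5, C:44, D:11, E:25 → nearest is D
(8.5, 13.5) — d to each: A:21, B:1.5, C:25, D:8, E:15 → nearest is B
Tally — A:1, B:1, D:2, E:1. D captures the most (2).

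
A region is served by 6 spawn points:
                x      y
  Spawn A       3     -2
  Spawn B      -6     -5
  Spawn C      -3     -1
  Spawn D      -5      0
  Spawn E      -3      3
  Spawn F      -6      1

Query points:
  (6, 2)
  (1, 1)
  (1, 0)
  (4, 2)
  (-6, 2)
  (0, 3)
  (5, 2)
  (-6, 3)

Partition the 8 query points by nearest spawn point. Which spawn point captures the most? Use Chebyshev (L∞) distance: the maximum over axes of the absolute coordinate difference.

Spawn A

(6, 2) — d to each: Spawn A:4, Spawn B:12, Spawn C:9, Spawn D:11, Spawn E:9, Spawn F:12 → nearest is Spawn A
(1, 1) — d to each: Spawn A:3, Spawn B:7, Spawn C:4, Spawn D:6, Spawn E:4, Spawn F:7 → nearest is Spawn A
(1, 0) — d to each: Spawn A:2, Spawn B:7, Spawn C:4, Spawn D:6, Spawn E:4, Spawn F:7 → nearest is Spawn A
(4, 2) — d to each: Spawn A:4, Spawn B:10, Spawn C:7, Spawn D:9, Spawn E:7, Spawn F:10 → nearest is Spawn A
(-6, 2) — d to each: Spawn A:9, Spawn B:7, Spawn C:3, Spawn D:2, Spawn E:3, Spawn F:1 → nearest is Spawn F
(0, 3) — d to each: Spawn A:5, Spawn B:8, Spawn C:4, Spawn D:5, Spawn E:3, Spawn F:6 → nearest is Spawn E
(5, 2) — d to each: Spawn A:4, Spawn B:11, Spawn C:8, Spawn D:10, Spawn E:8, Spawn F:11 → nearest is Spawn A
(-6, 3) — d to each: Spawn A:9, Spawn B:8, Spawn C:4, Spawn D:3, Spawn E:3, Spawn F:2 → nearest is Spawn F
Tally — Spawn A:5, Spawn E:1, Spawn F:2. Spawn A captures the most (5).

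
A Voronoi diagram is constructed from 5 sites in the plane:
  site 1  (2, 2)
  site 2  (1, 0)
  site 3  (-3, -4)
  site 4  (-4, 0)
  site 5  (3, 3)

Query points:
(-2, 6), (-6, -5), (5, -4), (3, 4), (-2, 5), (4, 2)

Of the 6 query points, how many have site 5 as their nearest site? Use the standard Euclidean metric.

(-2, 6) — d² to each: site 1:32, site 2:45, site 3:101, site 4:40, site 5:34 → nearest is site 1
(-6, -5) — d² to each: site 1:113, site 2:74, site 3:10, site 4:29, site 5:145 → nearest is site 3
(5, -4) — d² to each: site 1:45, site 2:32, site 3:64, site 4:97, site 5:53 → nearest is site 2
(3, 4) — d² to each: site 1:5, site 2:20, site 3:100, site 4:65, site 5:1 → nearest is site 5
(-2, 5) — d² to each: site 1:25, site 2:34, site 3:82, site 4:29, site 5:29 → nearest is site 1
(4, 2) — d² to each: site 1:4, site 2:13, site 3:85, site 4:68, site 5:2 → nearest is site 5
2 of the 6 points have site 5 as nearest.

2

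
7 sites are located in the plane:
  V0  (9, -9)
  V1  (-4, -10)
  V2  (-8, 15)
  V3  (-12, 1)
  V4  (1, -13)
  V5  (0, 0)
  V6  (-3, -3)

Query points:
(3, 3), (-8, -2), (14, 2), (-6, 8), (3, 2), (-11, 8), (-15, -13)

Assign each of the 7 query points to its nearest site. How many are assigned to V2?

1

(3, 3) — d² to each: V0:180, V1:218, V2:265, V3:229, V4:260, V5:18, V6:72 → nearest is V5
(-8, -2) — d² to each: V0:338, V1:80, V2:289, V3:25, V4:202, V5:68, V6:26 → nearest is V3
(14, 2) — d² to each: V0:146, V1:468, V2:653, V3:677, V4:394, V5:200, V6:314 → nearest is V0
(-6, 8) — d² to each: V0:514, V1:328, V2:53, V3:85, V4:490, V5:100, V6:130 → nearest is V2
(3, 2) — d² to each: V0:157, V1:193, V2:290, V3:226, V4:229, V5:13, V6:61 → nearest is V5
(-11, 8) — d² to each: V0:689, V1:373, V2:58, V3:50, V4:585, V5:185, V6:185 → nearest is V3
(-15, -13) — d² to each: V0:592, V1:130, V2:833, V3:205, V4:256, V5:394, V6:244 → nearest is V1
1 of the 7 points has V2 as nearest.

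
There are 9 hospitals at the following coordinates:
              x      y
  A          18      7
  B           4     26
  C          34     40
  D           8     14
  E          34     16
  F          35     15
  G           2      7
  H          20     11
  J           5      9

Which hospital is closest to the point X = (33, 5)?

Squared Euclidean distances:
|XA|² = (33−18)² + (5−7)² = 225 + 4 = 229
|XB|² = (33−4)² + (5−26)² = 841 + 441 = 1282
|XC|² = (33−34)² + (5−40)² = 1 + 1225 = 1226
|XD|² = (33−8)² + (5−14)² = 625 + 81 = 706
|XE|² = (33−34)² + (5−16)² = 1 + 121 = 122
|XF|² = (33−35)² + (5−15)² = 4 + 100 = 104
|XG|² = (33−2)² + (5−7)² = 961 + 4 = 965
|XH|² = (33−20)² + (5−11)² = 169 + 36 = 205
|XJ|² = (33−5)² + (5−9)² = 784 + 16 = 800
Minimum is at F.

F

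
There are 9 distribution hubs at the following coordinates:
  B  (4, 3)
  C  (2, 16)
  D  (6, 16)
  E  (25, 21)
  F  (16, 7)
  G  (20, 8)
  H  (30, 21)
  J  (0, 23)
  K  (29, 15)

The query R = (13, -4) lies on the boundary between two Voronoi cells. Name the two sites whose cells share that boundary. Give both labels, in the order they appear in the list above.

B and F

Squared distances from R to each site:
|RB|² = 81 + 49 = 130
|RC|² = 121 + 400 = 521
|RD|² = 49 + 400 = 449
|RE|² = 144 + 625 = 769
|RF|² = 9 + 121 = 130
|RG|² = 49 + 144 = 193
|RH|² = 289 + 625 = 914
|RJ|² = 169 + 729 = 898
|RK|² = 256 + 361 = 617
R is equidistant from B and F (both at squared distance 130), and every other site is strictly farther — so R lies on the B–F Voronoi edge.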